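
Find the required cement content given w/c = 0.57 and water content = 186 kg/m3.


Cement = water / (w/c)
= 186 / 0.57
= 326.3 kg/m3

326.3


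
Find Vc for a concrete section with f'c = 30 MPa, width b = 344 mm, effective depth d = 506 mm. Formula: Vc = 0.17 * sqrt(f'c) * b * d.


Vc = 0.17 * sqrt(30) * 344 * 506 / 1000
= 162.08 kN

162.08


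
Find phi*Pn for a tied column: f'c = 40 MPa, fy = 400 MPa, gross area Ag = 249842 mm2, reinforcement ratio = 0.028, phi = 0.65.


Ast = rho * Ag = 0.028 * 249842 = 6995.576 mm2
phi*Pn = 0.65 * 0.80 * (0.85 * 40 * (249842 - 6995.576) + 400 * 6995.576) / 1000
= 5748.6 kN

5748.6


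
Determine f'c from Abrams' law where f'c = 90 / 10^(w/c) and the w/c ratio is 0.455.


f'c = 90 / 10^0.455
= 90 / 2.851
= 31.57 MPa

31.57


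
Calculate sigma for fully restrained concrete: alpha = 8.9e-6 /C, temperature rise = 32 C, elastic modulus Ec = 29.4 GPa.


sigma = alpha * dT * Ec
= 8.9e-6 * 32 * 29.4 * 1000
= 8.373 MPa

8.373


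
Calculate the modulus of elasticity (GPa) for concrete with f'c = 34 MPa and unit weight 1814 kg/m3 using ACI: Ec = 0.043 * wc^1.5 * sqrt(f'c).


Ec = 0.043 * 1814^1.5 * sqrt(34) / 1000
= 19.37 GPa

19.37


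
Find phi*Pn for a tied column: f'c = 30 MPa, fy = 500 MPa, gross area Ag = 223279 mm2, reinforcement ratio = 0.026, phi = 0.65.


Ast = rho * Ag = 0.026 * 223279 = 5805.254 mm2
phi*Pn = 0.65 * 0.80 * (0.85 * 30 * (223279 - 5805.254) + 500 * 5805.254) / 1000
= 4393.07 kN

4393.07


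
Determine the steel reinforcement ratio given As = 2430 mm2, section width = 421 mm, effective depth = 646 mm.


rho = As / (b * d)
= 2430 / (421 * 646)
= 0.0089

0.0089


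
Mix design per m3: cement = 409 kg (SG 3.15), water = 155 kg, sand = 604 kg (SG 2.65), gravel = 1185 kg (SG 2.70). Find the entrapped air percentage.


Vol cement = 409 / (3.15 * 1000) = 0.129841 m3
Vol water = 155 / 1000 = 0.155 m3
Vol sand = 604 / (2.65 * 1000) = 0.227925 m3
Vol gravel = 1185 / (2.70 * 1000) = 0.438889 m3
Total solid + water volume = 0.951655 m3
Air = (1 - 0.951655) * 100 = 4.83%

4.83


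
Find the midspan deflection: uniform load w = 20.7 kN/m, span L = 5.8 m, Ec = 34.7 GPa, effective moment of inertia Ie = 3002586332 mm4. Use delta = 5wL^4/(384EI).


Convert: L = 5.8 m = 5800 mm, Ec = 34.7 GPa = 34700 MPa
delta = 5 * 20.7 * 5800^4 / (384 * 34700 * 3002586332)
= 2.93 mm

2.93


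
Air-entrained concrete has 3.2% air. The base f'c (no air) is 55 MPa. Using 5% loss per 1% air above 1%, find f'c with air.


Strength loss = (3.2 - 1) * 5 = 11.0%
f'c = 55 * (1 - 11.0/100)
= 48.95 MPa

48.95


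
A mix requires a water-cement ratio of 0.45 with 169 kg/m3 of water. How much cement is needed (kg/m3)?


Cement = water / (w/c)
= 169 / 0.45
= 375.6 kg/m3

375.6


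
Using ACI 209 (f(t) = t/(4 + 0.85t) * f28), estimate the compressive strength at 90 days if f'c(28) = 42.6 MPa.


f(90) = 90 / (4 + 0.85 * 90) * 42.6
= 90 / 80.5 * 42.6
= 47.63 MPa

47.63


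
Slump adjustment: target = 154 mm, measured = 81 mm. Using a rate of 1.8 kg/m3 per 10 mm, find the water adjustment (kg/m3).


Difference = 154 - 81 = 73 mm
Water adjustment = 73 * 1.8 / 10 = 13.1 kg/m3

13.1


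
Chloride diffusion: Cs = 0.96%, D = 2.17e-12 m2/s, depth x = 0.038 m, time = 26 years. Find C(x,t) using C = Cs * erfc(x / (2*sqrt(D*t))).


t_seconds = 26 * 365.25 * 24 * 3600 = 820497600.0 s
arg = 0.038 / (2 * sqrt(2.17e-12 * 820497600.0))
= 0.4503
erfc(0.4503) = 0.5243
C = 0.96 * 0.5243 = 0.5033%

0.5033


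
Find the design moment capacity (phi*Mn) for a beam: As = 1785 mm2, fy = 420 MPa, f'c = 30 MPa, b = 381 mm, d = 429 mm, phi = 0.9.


a = As * fy / (0.85 * f'c * b)
= 1785 * 420 / (0.85 * 30 * 381)
= 77.1654 mm
Mn = As * fy * (d - a/2) / 10^6
= 292.6959 kN-m
phi*Mn = 0.9 * 292.6959 = 263.43 kN-m

263.43


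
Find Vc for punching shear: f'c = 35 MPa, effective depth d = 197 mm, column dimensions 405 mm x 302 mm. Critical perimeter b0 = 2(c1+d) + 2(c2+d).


b0 = 2*(405 + 197) + 2*(302 + 197) = 2202 mm
Vc = 0.33 * sqrt(35) * 2202 * 197 / 1000
= 846.9 kN

846.9


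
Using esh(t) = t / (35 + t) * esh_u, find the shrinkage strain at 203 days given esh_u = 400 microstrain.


esh(203) = 203 / (35 + 203) * 400
= 203 / 238 * 400
= 341.2 microstrain

341.2


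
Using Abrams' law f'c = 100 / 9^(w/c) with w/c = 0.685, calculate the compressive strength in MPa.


f'c = 100 / 9^0.685
= 100 / 4.505
= 22.2 MPa

22.2


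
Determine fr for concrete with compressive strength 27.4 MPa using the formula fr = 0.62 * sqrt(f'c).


fr = 0.62 * sqrt(27.4)
= 3.245 MPa

3.245


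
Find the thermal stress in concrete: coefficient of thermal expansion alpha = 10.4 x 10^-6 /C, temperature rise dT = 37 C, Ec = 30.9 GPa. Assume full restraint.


sigma = alpha * dT * Ec
= 10.4e-6 * 37 * 30.9 * 1000
= 11.89 MPa

11.89


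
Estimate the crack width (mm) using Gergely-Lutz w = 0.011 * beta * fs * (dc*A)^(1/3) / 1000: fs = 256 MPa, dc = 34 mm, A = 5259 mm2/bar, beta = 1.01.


w = 0.011 * beta * fs * (dc * A)^(1/3) / 1000
= 0.011 * 1.01 * 256 * (34 * 5259)^(1/3) / 1000
= 0.16 mm

0.16


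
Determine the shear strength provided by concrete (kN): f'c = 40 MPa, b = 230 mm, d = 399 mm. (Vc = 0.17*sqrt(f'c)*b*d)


Vc = 0.17 * sqrt(40) * 230 * 399 / 1000
= 98.67 kN

98.67


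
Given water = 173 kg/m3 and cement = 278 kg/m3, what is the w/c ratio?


w/c = water / cement
w/c = 173 / 278 = 0.622

0.622


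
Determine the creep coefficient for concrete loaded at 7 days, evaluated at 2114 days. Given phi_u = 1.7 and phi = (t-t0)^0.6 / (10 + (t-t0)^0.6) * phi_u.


dt = 2114 - 7 = 2107
phi = 2107^0.6 / (10 + 2107^0.6) * 1.7
= 1.544

1.544


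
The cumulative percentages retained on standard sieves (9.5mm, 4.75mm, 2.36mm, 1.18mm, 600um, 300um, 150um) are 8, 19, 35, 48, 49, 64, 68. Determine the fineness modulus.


FM = sum(cumulative % retained) / 100
= 291 / 100
= 2.91

2.91


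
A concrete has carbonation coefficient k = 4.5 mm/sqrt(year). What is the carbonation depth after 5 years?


depth = k * sqrt(t)
= 4.5 * sqrt(5)
= 10.06 mm

10.06


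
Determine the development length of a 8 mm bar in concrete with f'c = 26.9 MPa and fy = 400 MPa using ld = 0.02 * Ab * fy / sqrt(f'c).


Ab = pi * 8^2 / 4 = 50.265 mm2
ld = 0.02 * 50.265 * 400 / sqrt(26.9)
= 77.5 mm

77.5


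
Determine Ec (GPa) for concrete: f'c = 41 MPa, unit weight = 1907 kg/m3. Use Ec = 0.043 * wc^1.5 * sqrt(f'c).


Ec = 0.043 * 1907^1.5 * sqrt(41) / 1000
= 22.93 GPa

22.93


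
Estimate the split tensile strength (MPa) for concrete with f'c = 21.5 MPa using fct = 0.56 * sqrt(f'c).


fct = 0.56 * sqrt(21.5)
= 0.56 * 4.637
= 2.597 MPa

2.597


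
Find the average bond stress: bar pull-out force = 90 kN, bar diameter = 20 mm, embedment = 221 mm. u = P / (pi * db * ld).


u = P / (pi * db * ld)
= 90 * 1000 / (pi * 20 * 221)
= 6.481 MPa

6.481


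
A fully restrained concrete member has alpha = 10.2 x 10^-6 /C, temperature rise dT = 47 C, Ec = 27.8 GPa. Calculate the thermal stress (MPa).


sigma = alpha * dT * Ec
= 10.2e-6 * 47 * 27.8 * 1000
= 13.327 MPa

13.327


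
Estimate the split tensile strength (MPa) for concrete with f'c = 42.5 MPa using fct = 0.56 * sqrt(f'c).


fct = 0.56 * sqrt(42.5)
= 0.56 * 6.519
= 3.651 MPa

3.651


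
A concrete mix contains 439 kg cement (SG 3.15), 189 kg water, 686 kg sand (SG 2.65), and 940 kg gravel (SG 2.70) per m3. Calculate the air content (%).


Vol cement = 439 / (3.15 * 1000) = 0.139365 m3
Vol water = 189 / 1000 = 0.189 m3
Vol sand = 686 / (2.65 * 1000) = 0.258868 m3
Vol gravel = 940 / (2.70 * 1000) = 0.348148 m3
Total solid + water volume = 0.935381 m3
Air = (1 - 0.935381) * 100 = 6.46%

6.46


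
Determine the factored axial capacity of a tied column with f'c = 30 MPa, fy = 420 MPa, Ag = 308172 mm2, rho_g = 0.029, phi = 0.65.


Ast = rho * Ag = 0.029 * 308172 = 8936.988 mm2
phi*Pn = 0.65 * 0.80 * (0.85 * 30 * (308172 - 8936.988) + 420 * 8936.988) / 1000
= 5919.69 kN

5919.69


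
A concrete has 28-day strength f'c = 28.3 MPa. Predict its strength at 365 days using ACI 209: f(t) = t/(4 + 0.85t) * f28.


f(365) = 365 / (4 + 0.85 * 365) * 28.3
= 365 / 314.25 * 28.3
= 32.87 MPa

32.87


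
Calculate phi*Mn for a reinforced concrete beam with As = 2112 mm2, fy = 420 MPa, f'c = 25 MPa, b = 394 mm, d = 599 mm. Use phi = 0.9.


a = As * fy / (0.85 * f'c * b)
= 2112 * 420 / (0.85 * 25 * 394)
= 105.9468 mm
Mn = As * fy * (d - a/2) / 10^6
= 484.3474 kN-m
phi*Mn = 0.9 * 484.3474 = 435.91 kN-m

435.91


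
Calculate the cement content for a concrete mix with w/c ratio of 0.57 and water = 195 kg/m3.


Cement = water / (w/c)
= 195 / 0.57
= 342.1 kg/m3

342.1


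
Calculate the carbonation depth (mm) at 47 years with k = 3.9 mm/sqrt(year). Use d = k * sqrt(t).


depth = k * sqrt(t)
= 3.9 * sqrt(47)
= 26.74 mm

26.74


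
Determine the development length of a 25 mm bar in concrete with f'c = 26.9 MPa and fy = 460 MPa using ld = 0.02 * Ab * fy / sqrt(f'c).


Ab = pi * 25^2 / 4 = 490.874 mm2
ld = 0.02 * 490.874 * 460 / sqrt(26.9)
= 870.7 mm

870.7


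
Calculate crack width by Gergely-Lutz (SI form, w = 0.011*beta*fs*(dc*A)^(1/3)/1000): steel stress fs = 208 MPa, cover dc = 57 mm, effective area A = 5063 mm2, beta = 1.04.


w = 0.011 * beta * fs * (dc * A)^(1/3) / 1000
= 0.011 * 1.04 * 208 * (57 * 5063)^(1/3) / 1000
= 0.157 mm

0.157


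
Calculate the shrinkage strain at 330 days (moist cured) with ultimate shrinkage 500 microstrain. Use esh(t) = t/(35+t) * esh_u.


esh(330) = 330 / (35 + 330) * 500
= 330 / 365 * 500
= 452.1 microstrain

452.1


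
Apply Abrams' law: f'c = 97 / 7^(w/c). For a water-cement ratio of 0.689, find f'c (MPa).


f'c = 97 / 7^0.689
= 97 / 3.822
= 25.38 MPa

25.38


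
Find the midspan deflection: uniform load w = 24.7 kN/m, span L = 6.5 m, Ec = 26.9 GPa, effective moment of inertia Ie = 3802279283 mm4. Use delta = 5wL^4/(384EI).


Convert: L = 6.5 m = 6500 mm, Ec = 26.9 GPa = 26900 MPa
delta = 5 * 24.7 * 6500^4 / (384 * 26900 * 3802279283)
= 5.61 mm

5.61


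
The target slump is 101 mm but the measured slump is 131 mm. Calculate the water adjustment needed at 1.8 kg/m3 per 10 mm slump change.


Difference = 101 - 131 = -30 mm
Water adjustment = -30 * 1.8 / 10 = -5.4 kg/m3

-5.4


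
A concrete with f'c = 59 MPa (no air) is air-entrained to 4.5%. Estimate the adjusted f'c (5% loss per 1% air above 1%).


Strength loss = (4.5 - 1) * 5 = 17.5%
f'c = 59 * (1 - 17.5/100)
= 48.67 MPa

48.67


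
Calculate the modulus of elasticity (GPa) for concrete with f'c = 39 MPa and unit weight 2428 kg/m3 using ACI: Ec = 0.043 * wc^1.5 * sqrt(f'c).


Ec = 0.043 * 2428^1.5 * sqrt(39) / 1000
= 32.13 GPa

32.13


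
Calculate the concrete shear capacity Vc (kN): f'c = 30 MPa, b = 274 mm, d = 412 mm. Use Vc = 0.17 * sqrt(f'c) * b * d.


Vc = 0.17 * sqrt(30) * 274 * 412 / 1000
= 105.11 kN

105.11


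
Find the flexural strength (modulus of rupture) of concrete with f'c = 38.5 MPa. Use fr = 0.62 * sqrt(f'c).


fr = 0.62 * sqrt(38.5)
= 3.847 MPa

3.847


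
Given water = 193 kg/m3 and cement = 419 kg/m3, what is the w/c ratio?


w/c = water / cement
w/c = 193 / 419 = 0.461

0.461


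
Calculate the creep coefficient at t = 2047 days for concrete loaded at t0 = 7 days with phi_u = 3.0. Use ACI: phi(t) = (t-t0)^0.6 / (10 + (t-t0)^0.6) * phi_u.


dt = 2047 - 7 = 2040
phi = 2040^0.6 / (10 + 2040^0.6) * 3.0
= 2.719

2.719


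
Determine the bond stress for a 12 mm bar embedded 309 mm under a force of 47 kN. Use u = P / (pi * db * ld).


u = P / (pi * db * ld)
= 47 * 1000 / (pi * 12 * 309)
= 4.035 MPa

4.035


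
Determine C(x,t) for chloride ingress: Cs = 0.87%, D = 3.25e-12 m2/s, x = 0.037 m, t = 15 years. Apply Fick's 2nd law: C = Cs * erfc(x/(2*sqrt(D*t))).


t_seconds = 15 * 365.25 * 24 * 3600 = 473364000.0 s
arg = 0.037 / (2 * sqrt(3.25e-12 * 473364000.0))
= 0.4717
erfc(0.4717) = 0.5048
C = 0.87 * 0.5048 = 0.4391%

0.4391


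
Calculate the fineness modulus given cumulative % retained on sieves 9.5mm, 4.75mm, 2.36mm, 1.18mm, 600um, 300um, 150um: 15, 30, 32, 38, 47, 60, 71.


FM = sum(cumulative % retained) / 100
= 293 / 100
= 2.93

2.93


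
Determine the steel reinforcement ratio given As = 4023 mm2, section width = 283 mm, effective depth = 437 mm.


rho = As / (b * d)
= 4023 / (283 * 437)
= 0.0325

0.0325


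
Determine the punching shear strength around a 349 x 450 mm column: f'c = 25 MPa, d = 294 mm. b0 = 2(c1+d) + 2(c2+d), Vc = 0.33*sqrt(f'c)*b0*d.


b0 = 2*(349 + 294) + 2*(450 + 294) = 2774 mm
Vc = 0.33 * sqrt(25) * 2774 * 294 / 1000
= 1345.67 kN

1345.67


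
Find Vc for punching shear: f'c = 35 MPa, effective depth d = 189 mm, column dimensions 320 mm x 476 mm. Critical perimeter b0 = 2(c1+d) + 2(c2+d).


b0 = 2*(320 + 189) + 2*(476 + 189) = 2348 mm
Vc = 0.33 * sqrt(35) * 2348 * 189 / 1000
= 866.38 kN

866.38


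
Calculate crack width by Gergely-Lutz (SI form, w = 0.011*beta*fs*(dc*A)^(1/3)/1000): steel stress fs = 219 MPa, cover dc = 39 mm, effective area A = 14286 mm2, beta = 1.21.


w = 0.011 * beta * fs * (dc * A)^(1/3) / 1000
= 0.011 * 1.21 * 219 * (39 * 14286)^(1/3) / 1000
= 0.24 mm

0.24


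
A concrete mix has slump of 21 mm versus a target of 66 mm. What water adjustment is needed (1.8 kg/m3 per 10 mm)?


Difference = 66 - 21 = 45 mm
Water adjustment = 45 * 1.8 / 10 = 8.1 kg/m3

8.1


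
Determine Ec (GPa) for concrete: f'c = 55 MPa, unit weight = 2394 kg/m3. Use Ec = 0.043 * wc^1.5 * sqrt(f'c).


Ec = 0.043 * 2394^1.5 * sqrt(55) / 1000
= 37.35 GPa

37.35


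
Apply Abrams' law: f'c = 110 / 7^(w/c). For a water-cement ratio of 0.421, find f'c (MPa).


f'c = 110 / 7^0.421
= 110 / 2.269
= 48.48 MPa

48.48


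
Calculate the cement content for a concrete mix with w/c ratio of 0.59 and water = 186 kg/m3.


Cement = water / (w/c)
= 186 / 0.59
= 315.3 kg/m3

315.3


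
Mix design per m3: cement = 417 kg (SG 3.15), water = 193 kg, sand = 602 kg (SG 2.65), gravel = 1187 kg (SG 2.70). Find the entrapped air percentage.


Vol cement = 417 / (3.15 * 1000) = 0.132381 m3
Vol water = 193 / 1000 = 0.193 m3
Vol sand = 602 / (2.65 * 1000) = 0.22717 m3
Vol gravel = 1187 / (2.70 * 1000) = 0.43963 m3
Total solid + water volume = 0.99218 m3
Air = (1 - 0.99218) * 100 = 0.78%

0.78


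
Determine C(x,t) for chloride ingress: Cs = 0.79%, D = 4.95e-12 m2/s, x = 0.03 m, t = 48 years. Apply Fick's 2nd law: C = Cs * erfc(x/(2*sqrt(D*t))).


t_seconds = 48 * 365.25 * 24 * 3600 = 1514764800.0 s
arg = 0.03 / (2 * sqrt(4.95e-12 * 1514764800.0))
= 0.1732
erfc(0.1732) = 0.8065
C = 0.79 * 0.8065 = 0.6371%

0.6371


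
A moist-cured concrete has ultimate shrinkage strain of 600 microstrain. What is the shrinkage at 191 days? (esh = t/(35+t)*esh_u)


esh(191) = 191 / (35 + 191) * 600
= 191 / 226 * 600
= 507.1 microstrain

507.1


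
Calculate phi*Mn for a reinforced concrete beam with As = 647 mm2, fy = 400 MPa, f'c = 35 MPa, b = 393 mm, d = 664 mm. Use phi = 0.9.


a = As * fy / (0.85 * f'c * b)
= 647 * 400 / (0.85 * 35 * 393)
= 22.1353 mm
Mn = As * fy * (d - a/2) / 10^6
= 168.9789 kN-m
phi*Mn = 0.9 * 168.9789 = 152.08 kN-m

152.08


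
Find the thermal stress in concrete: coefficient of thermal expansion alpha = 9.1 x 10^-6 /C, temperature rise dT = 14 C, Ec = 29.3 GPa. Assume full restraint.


sigma = alpha * dT * Ec
= 9.1e-6 * 14 * 29.3 * 1000
= 3.733 MPa

3.733


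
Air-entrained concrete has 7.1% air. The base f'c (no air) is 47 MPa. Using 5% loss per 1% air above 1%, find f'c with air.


Strength loss = (7.1 - 1) * 5 = 30.5%
f'c = 47 * (1 - 30.5/100)
= 32.67 MPa

32.67


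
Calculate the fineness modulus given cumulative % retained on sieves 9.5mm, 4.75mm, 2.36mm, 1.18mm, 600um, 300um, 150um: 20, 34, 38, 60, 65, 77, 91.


FM = sum(cumulative % retained) / 100
= 385 / 100
= 3.85

3.85


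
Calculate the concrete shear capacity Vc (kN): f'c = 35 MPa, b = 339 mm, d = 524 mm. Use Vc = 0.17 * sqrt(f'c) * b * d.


Vc = 0.17 * sqrt(35) * 339 * 524 / 1000
= 178.65 kN

178.65


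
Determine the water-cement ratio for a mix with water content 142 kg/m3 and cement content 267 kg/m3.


w/c = water / cement
w/c = 142 / 267 = 0.532

0.532


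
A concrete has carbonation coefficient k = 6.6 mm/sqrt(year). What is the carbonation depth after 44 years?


depth = k * sqrt(t)
= 6.6 * sqrt(44)
= 43.78 mm

43.78


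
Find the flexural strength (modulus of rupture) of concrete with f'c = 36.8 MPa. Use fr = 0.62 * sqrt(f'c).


fr = 0.62 * sqrt(36.8)
= 3.761 MPa

3.761


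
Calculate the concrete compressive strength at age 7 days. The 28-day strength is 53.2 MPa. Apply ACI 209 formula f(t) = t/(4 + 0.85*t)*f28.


f(7) = 7 / (4 + 0.85 * 7) * 53.2
= 7 / 9.95 * 53.2
= 37.43 MPa

37.43


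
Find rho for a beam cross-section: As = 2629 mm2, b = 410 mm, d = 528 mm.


rho = As / (b * d)
= 2629 / (410 * 528)
= 0.0121

0.0121


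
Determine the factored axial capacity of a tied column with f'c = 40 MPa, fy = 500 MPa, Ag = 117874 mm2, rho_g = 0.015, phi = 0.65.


Ast = rho * Ag = 0.015 * 117874 = 1768.11 mm2
phi*Pn = 0.65 * 0.80 * (0.85 * 40 * (117874 - 1768.11) + 500 * 1768.11) / 1000
= 2512.46 kN

2512.46


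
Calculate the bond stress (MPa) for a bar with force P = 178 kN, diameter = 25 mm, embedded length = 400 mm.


u = P / (pi * db * ld)
= 178 * 1000 / (pi * 25 * 400)
= 5.666 MPa

5.666


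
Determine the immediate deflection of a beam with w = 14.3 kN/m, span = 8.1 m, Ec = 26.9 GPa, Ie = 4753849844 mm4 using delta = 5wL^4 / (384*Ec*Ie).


Convert: L = 8.1 m = 8100 mm, Ec = 26.9 GPa = 26900 MPa
delta = 5 * 14.3 * 8100^4 / (384 * 26900 * 4753849844)
= 6.27 mm

6.27


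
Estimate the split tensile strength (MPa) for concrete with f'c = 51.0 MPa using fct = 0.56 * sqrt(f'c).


fct = 0.56 * sqrt(51.0)
= 0.56 * 7.141
= 3.999 MPa

3.999


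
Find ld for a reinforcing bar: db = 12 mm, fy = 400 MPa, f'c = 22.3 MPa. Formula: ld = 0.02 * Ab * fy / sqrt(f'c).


Ab = pi * 12^2 / 4 = 113.097 mm2
ld = 0.02 * 113.097 * 400 / sqrt(22.3)
= 191.6 mm

191.6


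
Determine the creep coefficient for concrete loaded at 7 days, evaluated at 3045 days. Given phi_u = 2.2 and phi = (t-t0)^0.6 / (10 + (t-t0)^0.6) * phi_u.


dt = 3045 - 7 = 3038
phi = 3038^0.6 / (10 + 3038^0.6) * 2.2
= 2.034

2.034


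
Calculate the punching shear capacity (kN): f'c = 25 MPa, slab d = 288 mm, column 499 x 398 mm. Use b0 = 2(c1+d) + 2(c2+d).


b0 = 2*(499 + 288) + 2*(398 + 288) = 2946 mm
Vc = 0.33 * sqrt(25) * 2946 * 288 / 1000
= 1399.94 kN

1399.94


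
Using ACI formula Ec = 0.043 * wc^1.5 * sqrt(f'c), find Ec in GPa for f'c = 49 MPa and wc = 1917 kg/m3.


Ec = 0.043 * 1917^1.5 * sqrt(49) / 1000
= 25.26 GPa

25.26


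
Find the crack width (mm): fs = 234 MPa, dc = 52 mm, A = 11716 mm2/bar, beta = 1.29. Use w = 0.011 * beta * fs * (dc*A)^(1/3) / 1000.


w = 0.011 * beta * fs * (dc * A)^(1/3) / 1000
= 0.011 * 1.29 * 234 * (52 * 11716)^(1/3) / 1000
= 0.281 mm

0.281


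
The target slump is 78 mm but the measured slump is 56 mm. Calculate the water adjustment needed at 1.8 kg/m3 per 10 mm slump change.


Difference = 78 - 56 = 22 mm
Water adjustment = 22 * 1.8 / 10 = 4.0 kg/m3

4.0


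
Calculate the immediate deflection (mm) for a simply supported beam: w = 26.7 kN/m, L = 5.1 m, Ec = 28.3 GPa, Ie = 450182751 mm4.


Convert: L = 5.1 m = 5100 mm, Ec = 28.3 GPa = 28300 MPa
delta = 5 * 26.7 * 5100^4 / (384 * 28300 * 450182751)
= 18.46 mm

18.46


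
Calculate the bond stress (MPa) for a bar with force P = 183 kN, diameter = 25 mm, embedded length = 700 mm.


u = P / (pi * db * ld)
= 183 * 1000 / (pi * 25 * 700)
= 3.329 MPa

3.329


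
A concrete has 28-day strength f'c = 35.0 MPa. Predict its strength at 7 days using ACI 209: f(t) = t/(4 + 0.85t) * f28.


f(7) = 7 / (4 + 0.85 * 7) * 35.0
= 7 / 9.95 * 35.0
= 24.62 MPa

24.62


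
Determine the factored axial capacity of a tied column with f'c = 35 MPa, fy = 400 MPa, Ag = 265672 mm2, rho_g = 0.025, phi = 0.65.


Ast = rho * Ag = 0.025 * 265672 = 6641.8 mm2
phi*Pn = 0.65 * 0.80 * (0.85 * 35 * (265672 - 6641.8) + 400 * 6641.8) / 1000
= 5388.69 kN

5388.69


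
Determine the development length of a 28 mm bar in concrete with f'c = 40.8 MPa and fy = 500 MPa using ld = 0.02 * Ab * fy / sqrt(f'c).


Ab = pi * 28^2 / 4 = 615.752 mm2
ld = 0.02 * 615.752 * 500 / sqrt(40.8)
= 964.0 mm

964.0


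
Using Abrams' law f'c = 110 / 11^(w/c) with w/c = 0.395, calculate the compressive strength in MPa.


f'c = 110 / 11^0.395
= 110 / 2.578
= 42.66 MPa

42.66


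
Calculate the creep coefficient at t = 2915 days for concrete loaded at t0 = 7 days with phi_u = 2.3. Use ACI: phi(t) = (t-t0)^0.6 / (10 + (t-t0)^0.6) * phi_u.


dt = 2915 - 7 = 2908
phi = 2908^0.6 / (10 + 2908^0.6) * 2.3
= 2.123

2.123


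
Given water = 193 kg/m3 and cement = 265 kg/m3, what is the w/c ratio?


w/c = water / cement
w/c = 193 / 265 = 0.728

0.728


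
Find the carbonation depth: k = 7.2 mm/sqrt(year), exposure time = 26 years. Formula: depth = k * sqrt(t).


depth = k * sqrt(t)
= 7.2 * sqrt(26)
= 36.71 mm

36.71


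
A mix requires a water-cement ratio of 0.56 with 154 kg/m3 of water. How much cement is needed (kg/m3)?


Cement = water / (w/c)
= 154 / 0.56
= 275.0 kg/m3

275.0


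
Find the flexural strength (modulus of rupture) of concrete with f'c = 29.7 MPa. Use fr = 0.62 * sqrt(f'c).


fr = 0.62 * sqrt(29.7)
= 3.379 MPa

3.379


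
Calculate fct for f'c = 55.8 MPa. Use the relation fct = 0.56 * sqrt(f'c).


fct = 0.56 * sqrt(55.8)
= 0.56 * 7.47
= 4.183 MPa

4.183


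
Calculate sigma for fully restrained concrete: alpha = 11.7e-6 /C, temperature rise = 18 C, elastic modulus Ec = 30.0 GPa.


sigma = alpha * dT * Ec
= 11.7e-6 * 18 * 30.0 * 1000
= 6.318 MPa

6.318


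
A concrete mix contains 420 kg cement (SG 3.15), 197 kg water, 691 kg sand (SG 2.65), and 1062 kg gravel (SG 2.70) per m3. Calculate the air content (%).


Vol cement = 420 / (3.15 * 1000) = 0.133333 m3
Vol water = 197 / 1000 = 0.197 m3
Vol sand = 691 / (2.65 * 1000) = 0.260755 m3
Vol gravel = 1062 / (2.70 * 1000) = 0.393333 m3
Total solid + water volume = 0.984421 m3
Air = (1 - 0.984421) * 100 = 1.56%

1.56


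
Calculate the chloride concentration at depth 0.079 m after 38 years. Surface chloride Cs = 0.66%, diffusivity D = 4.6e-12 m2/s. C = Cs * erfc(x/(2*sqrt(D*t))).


t_seconds = 38 * 365.25 * 24 * 3600 = 1199188800.0 s
arg = 0.079 / (2 * sqrt(4.6e-12 * 1199188800.0))
= 0.5318
erfc(0.5318) = 0.452
C = 0.66 * 0.452 = 0.2983%

0.2983


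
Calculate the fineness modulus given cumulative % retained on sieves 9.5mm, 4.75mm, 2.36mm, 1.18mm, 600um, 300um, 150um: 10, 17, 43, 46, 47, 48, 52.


FM = sum(cumulative % retained) / 100
= 263 / 100
= 2.63

2.63


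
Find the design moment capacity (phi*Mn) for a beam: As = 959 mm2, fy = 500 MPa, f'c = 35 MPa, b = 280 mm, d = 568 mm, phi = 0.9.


a = As * fy / (0.85 * f'c * b)
= 959 * 500 / (0.85 * 35 * 280)
= 57.563 mm
Mn = As * fy * (d - a/2) / 10^6
= 258.5553 kN-m
phi*Mn = 0.9 * 258.5553 = 232.7 kN-m

232.7


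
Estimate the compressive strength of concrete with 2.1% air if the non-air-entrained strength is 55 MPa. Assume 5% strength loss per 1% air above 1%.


Strength loss = (2.1 - 1) * 5 = 5.5%
f'c = 55 * (1 - 5.5/100)
= 51.97 MPa

51.97


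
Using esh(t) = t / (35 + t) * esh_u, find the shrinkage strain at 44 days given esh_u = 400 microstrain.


esh(44) = 44 / (35 + 44) * 400
= 44 / 79 * 400
= 222.8 microstrain

222.8


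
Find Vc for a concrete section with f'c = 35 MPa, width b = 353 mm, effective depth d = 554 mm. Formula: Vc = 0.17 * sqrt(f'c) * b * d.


Vc = 0.17 * sqrt(35) * 353 * 554 / 1000
= 196.68 kN

196.68


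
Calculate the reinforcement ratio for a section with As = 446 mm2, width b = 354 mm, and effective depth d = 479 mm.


rho = As / (b * d)
= 446 / (354 * 479)
= 0.0026

0.0026


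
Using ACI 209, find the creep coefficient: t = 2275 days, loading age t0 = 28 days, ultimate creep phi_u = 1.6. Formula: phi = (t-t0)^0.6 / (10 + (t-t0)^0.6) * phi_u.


dt = 2275 - 28 = 2247
phi = 2247^0.6 / (10 + 2247^0.6) * 1.6
= 1.458

1.458


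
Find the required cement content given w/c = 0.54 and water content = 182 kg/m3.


Cement = water / (w/c)
= 182 / 0.54
= 337.0 kg/m3

337.0


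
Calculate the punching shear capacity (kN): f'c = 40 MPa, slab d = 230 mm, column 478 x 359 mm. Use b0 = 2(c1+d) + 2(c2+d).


b0 = 2*(478 + 230) + 2*(359 + 230) = 2594 mm
Vc = 0.33 * sqrt(40) * 2594 * 230 / 1000
= 1245.21 kN

1245.21


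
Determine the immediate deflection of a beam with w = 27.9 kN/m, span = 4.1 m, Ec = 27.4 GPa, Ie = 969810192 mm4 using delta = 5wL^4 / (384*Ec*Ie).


Convert: L = 4.1 m = 4100 mm, Ec = 27.4 GPa = 27400 MPa
delta = 5 * 27.9 * 4100^4 / (384 * 27400 * 969810192)
= 3.86 mm

3.86


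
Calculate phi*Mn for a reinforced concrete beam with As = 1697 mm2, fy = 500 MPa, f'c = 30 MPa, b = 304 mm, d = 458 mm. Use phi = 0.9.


a = As * fy / (0.85 * f'c * b)
= 1697 * 500 / (0.85 * 30 * 304)
= 109.4556 mm
Mn = As * fy * (d - a/2) / 10^6
= 342.1765 kN-m
phi*Mn = 0.9 * 342.1765 = 307.96 kN-m

307.96


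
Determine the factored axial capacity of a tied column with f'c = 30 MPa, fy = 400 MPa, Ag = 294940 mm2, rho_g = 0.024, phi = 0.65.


Ast = rho * Ag = 0.024 * 294940 = 7078.56 mm2
phi*Pn = 0.65 * 0.80 * (0.85 * 30 * (294940 - 7078.56) + 400 * 7078.56) / 1000
= 5289.38 kN

5289.38


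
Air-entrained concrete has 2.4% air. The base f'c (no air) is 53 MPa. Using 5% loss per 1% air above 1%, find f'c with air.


Strength loss = (2.4 - 1) * 5 = 7.0%
f'c = 53 * (1 - 7.0/100)
= 49.29 MPa

49.29


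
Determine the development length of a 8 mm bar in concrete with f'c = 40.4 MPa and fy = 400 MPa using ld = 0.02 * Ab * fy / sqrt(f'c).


Ab = pi * 8^2 / 4 = 50.265 mm2
ld = 0.02 * 50.265 * 400 / sqrt(40.4)
= 63.3 mm

63.3


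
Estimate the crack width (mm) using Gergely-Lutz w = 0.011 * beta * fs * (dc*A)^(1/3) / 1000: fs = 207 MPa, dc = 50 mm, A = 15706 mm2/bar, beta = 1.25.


w = 0.011 * beta * fs * (dc * A)^(1/3) / 1000
= 0.011 * 1.25 * 207 * (50 * 15706)^(1/3) / 1000
= 0.263 mm

0.263


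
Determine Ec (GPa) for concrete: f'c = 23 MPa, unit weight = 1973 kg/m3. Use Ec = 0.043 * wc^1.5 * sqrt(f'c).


Ec = 0.043 * 1973^1.5 * sqrt(23) / 1000
= 18.07 GPa

18.07


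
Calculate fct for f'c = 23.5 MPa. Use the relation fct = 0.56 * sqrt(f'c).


fct = 0.56 * sqrt(23.5)
= 0.56 * 4.848
= 2.715 MPa

2.715


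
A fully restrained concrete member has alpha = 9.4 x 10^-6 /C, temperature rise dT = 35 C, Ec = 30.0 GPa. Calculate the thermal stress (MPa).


sigma = alpha * dT * Ec
= 9.4e-6 * 35 * 30.0 * 1000
= 9.87 MPa

9.87


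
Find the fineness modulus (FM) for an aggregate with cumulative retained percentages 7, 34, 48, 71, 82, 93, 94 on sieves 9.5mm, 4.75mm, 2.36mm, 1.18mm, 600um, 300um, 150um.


FM = sum(cumulative % retained) / 100
= 429 / 100
= 4.29

4.29


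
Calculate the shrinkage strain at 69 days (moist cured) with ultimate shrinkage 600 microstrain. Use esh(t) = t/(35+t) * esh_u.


esh(69) = 69 / (35 + 69) * 600
= 69 / 104 * 600
= 398.1 microstrain

398.1


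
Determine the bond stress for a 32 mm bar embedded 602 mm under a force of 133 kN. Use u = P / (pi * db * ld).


u = P / (pi * db * ld)
= 133 * 1000 / (pi * 32 * 602)
= 2.198 MPa

2.198


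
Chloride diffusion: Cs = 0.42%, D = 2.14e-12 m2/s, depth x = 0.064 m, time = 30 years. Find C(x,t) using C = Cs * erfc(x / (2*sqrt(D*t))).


t_seconds = 30 * 365.25 * 24 * 3600 = 946728000.0 s
arg = 0.064 / (2 * sqrt(2.14e-12 * 946728000.0))
= 0.7109
erfc(0.7109) = 0.3147
C = 0.42 * 0.3147 = 0.1322%

0.1322


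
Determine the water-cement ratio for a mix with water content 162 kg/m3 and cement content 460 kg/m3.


w/c = water / cement
w/c = 162 / 460 = 0.352

0.352


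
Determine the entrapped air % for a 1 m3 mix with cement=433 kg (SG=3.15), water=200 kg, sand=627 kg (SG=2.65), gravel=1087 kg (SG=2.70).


Vol cement = 433 / (3.15 * 1000) = 0.13746 m3
Vol water = 200 / 1000 = 0.2 m3
Vol sand = 627 / (2.65 * 1000) = 0.236604 m3
Vol gravel = 1087 / (2.70 * 1000) = 0.402593 m3
Total solid + water volume = 0.976657 m3
Air = (1 - 0.976657) * 100 = 2.33%

2.33


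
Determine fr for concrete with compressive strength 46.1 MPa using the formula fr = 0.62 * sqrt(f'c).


fr = 0.62 * sqrt(46.1)
= 4.21 MPa

4.21


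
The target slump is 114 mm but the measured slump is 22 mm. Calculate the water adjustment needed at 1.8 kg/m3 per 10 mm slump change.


Difference = 114 - 22 = 92 mm
Water adjustment = 92 * 1.8 / 10 = 16.6 kg/m3

16.6


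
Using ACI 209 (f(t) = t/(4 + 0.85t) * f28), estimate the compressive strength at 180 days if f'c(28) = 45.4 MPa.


f(180) = 180 / (4 + 0.85 * 180) * 45.4
= 180 / 157.0 * 45.4
= 52.05 MPa

52.05


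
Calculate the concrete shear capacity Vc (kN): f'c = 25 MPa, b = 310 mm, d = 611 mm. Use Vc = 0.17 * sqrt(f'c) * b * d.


Vc = 0.17 * sqrt(25) * 310 * 611 / 1000
= 161.0 kN

161.0


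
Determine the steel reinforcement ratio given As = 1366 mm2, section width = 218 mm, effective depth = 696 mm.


rho = As / (b * d)
= 1366 / (218 * 696)
= 0.009

0.009


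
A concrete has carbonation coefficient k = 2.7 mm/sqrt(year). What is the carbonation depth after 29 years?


depth = k * sqrt(t)
= 2.7 * sqrt(29)
= 14.54 mm

14.54


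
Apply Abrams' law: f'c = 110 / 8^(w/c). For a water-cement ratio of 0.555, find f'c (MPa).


f'c = 110 / 8^0.555
= 110 / 3.171
= 34.69 MPa

34.69


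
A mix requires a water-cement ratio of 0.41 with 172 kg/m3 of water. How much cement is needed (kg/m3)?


Cement = water / (w/c)
= 172 / 0.41
= 419.5 kg/m3

419.5


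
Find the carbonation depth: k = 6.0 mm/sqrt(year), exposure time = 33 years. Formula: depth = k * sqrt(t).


depth = k * sqrt(t)
= 6.0 * sqrt(33)
= 34.47 mm

34.47


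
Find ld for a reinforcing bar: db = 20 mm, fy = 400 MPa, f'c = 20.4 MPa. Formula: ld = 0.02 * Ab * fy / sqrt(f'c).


Ab = pi * 20^2 / 4 = 314.159 mm2
ld = 0.02 * 314.159 * 400 / sqrt(20.4)
= 556.4 mm

556.4


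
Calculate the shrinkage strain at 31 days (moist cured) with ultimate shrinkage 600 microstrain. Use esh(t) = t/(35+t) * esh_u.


esh(31) = 31 / (35 + 31) * 600
= 31 / 66 * 600
= 281.8 microstrain

281.8


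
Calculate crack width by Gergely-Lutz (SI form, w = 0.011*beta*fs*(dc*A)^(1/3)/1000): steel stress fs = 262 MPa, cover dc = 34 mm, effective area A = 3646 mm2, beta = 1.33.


w = 0.011 * beta * fs * (dc * A)^(1/3) / 1000
= 0.011 * 1.33 * 262 * (34 * 3646)^(1/3) / 1000
= 0.191 mm

0.191


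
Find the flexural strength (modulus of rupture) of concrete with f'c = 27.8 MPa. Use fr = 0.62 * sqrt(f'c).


fr = 0.62 * sqrt(27.8)
= 3.269 MPa

3.269


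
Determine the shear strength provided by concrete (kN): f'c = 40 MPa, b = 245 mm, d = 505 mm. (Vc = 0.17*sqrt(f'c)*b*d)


Vc = 0.17 * sqrt(40) * 245 * 505 / 1000
= 133.03 kN

133.03


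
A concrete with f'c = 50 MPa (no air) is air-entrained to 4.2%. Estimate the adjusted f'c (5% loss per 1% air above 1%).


Strength loss = (4.2 - 1) * 5 = 16.0%
f'c = 50 * (1 - 16.0/100)
= 42.0 MPa

42.0


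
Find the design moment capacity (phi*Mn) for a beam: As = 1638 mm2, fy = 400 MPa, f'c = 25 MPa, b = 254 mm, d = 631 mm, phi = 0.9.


a = As * fy / (0.85 * f'c * b)
= 1638 * 400 / (0.85 * 25 * 254)
= 121.3895 mm
Mn = As * fy * (d - a/2) / 10^6
= 373.664 kN-m
phi*Mn = 0.9 * 373.664 = 336.3 kN-m

336.3


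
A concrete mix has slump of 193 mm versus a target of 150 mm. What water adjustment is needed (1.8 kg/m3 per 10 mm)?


Difference = 150 - 193 = -43 mm
Water adjustment = -43 * 1.8 / 10 = -7.7 kg/m3

-7.7


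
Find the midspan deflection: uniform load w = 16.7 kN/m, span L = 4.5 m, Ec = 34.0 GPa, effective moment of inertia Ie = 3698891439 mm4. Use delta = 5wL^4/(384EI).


Convert: L = 4.5 m = 4500 mm, Ec = 34.0 GPa = 34000 MPa
delta = 5 * 16.7 * 4500^4 / (384 * 34000 * 3698891439)
= 0.71 mm

0.71


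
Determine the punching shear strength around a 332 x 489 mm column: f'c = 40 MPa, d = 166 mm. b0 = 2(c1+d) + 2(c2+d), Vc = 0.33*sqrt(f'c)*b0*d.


b0 = 2*(332 + 166) + 2*(489 + 166) = 2306 mm
Vc = 0.33 * sqrt(40) * 2306 * 166 / 1000
= 798.93 kN

798.93


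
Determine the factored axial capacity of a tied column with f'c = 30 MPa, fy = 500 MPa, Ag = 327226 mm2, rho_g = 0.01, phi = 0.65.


Ast = rho * Ag = 0.01 * 327226 = 3272.26 mm2
phi*Pn = 0.65 * 0.80 * (0.85 * 30 * (327226 - 3272.26) + 500 * 3272.26) / 1000
= 5146.41 kN

5146.41


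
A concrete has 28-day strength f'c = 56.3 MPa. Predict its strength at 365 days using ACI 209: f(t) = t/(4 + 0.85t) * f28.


f(365) = 365 / (4 + 0.85 * 365) * 56.3
= 365 / 314.25 * 56.3
= 65.39 MPa

65.39


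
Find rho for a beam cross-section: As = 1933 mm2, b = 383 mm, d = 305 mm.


rho = As / (b * d)
= 1933 / (383 * 305)
= 0.0165

0.0165


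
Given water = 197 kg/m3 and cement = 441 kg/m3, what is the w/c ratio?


w/c = water / cement
w/c = 197 / 441 = 0.447

0.447


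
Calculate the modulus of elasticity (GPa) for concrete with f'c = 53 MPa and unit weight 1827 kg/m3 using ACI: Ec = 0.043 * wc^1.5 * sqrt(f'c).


Ec = 0.043 * 1827^1.5 * sqrt(53) / 1000
= 24.45 GPa

24.45


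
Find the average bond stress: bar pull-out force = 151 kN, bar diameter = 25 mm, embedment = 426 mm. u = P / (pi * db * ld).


u = P / (pi * db * ld)
= 151 * 1000 / (pi * 25 * 426)
= 4.513 MPa

4.513


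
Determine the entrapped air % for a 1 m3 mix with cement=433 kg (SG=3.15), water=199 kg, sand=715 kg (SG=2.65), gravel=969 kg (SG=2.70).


Vol cement = 433 / (3.15 * 1000) = 0.13746 m3
Vol water = 199 / 1000 = 0.199 m3
Vol sand = 715 / (2.65 * 1000) = 0.269811 m3
Vol gravel = 969 / (2.70 * 1000) = 0.358889 m3
Total solid + water volume = 0.965161 m3
Air = (1 - 0.965161) * 100 = 3.48%

3.48


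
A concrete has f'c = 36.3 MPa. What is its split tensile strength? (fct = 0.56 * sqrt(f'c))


fct = 0.56 * sqrt(36.3)
= 0.56 * 6.025
= 3.374 MPa

3.374


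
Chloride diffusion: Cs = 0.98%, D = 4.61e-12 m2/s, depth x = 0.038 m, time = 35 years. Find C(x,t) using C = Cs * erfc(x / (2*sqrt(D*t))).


t_seconds = 35 * 365.25 * 24 * 3600 = 1104516000.0 s
arg = 0.038 / (2 * sqrt(4.61e-12 * 1104516000.0))
= 0.2663
erfc(0.2663) = 0.7065
C = 0.98 * 0.7065 = 0.6924%

0.6924


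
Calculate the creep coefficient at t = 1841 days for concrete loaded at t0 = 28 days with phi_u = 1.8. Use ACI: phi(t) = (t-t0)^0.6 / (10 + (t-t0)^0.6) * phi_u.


dt = 1841 - 28 = 1813
phi = 1813^0.6 / (10 + 1813^0.6) * 1.8
= 1.62

1.62


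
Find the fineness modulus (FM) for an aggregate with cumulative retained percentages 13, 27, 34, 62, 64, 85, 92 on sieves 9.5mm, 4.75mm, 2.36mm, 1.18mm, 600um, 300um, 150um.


FM = sum(cumulative % retained) / 100
= 377 / 100
= 3.77

3.77


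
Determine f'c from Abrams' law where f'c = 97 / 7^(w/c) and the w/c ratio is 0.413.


f'c = 97 / 7^0.413
= 97 / 2.234
= 43.43 MPa

43.43


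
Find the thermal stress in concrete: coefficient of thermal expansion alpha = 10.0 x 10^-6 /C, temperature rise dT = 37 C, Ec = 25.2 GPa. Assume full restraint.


sigma = alpha * dT * Ec
= 10.0e-6 * 37 * 25.2 * 1000
= 9.324 MPa

9.324


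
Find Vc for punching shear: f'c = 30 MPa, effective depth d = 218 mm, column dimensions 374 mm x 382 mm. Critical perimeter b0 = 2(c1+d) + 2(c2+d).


b0 = 2*(374 + 218) + 2*(382 + 218) = 2384 mm
Vc = 0.33 * sqrt(30) * 2384 * 218 / 1000
= 939.37 kN

939.37


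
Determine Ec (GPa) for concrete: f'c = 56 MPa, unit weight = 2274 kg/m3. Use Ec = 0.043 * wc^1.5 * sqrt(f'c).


Ec = 0.043 * 2274^1.5 * sqrt(56) / 1000
= 34.89 GPa

34.89


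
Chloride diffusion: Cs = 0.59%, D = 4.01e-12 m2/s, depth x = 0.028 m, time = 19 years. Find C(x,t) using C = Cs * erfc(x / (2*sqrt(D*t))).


t_seconds = 19 * 365.25 * 24 * 3600 = 599594400.0 s
arg = 0.028 / (2 * sqrt(4.01e-12 * 599594400.0))
= 0.2855
erfc(0.2855) = 0.6864
C = 0.59 * 0.6864 = 0.405%

0.405


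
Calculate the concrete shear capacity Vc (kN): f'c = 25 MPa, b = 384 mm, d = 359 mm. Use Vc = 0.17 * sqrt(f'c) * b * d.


Vc = 0.17 * sqrt(25) * 384 * 359 / 1000
= 117.18 kN

117.18


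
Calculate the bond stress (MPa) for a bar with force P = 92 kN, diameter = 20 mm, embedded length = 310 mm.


u = P / (pi * db * ld)
= 92 * 1000 / (pi * 20 * 310)
= 4.723 MPa

4.723


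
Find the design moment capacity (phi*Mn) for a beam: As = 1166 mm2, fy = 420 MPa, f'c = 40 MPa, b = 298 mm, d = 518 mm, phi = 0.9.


a = As * fy / (0.85 * f'c * b)
= 1166 * 420 / (0.85 * 40 * 298)
= 48.334 mm
Mn = As * fy * (d - a/2) / 10^6
= 241.8399 kN-m
phi*Mn = 0.9 * 241.8399 = 217.66 kN-m

217.66


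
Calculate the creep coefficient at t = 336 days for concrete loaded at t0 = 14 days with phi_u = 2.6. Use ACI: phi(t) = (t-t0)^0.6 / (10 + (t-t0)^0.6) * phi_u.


dt = 336 - 14 = 322
phi = 322^0.6 / (10 + 322^0.6) * 2.6
= 1.98

1.98


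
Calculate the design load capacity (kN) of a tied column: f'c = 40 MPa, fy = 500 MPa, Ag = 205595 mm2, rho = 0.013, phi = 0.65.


Ast = rho * Ag = 0.013 * 205595 = 2672.735 mm2
phi*Pn = 0.65 * 0.80 * (0.85 * 40 * (205595 - 2672.735) + 500 * 2672.735) / 1000
= 4282.58 kN

4282.58


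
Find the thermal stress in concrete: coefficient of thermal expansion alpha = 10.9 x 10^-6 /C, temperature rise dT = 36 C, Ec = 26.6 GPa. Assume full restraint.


sigma = alpha * dT * Ec
= 10.9e-6 * 36 * 26.6 * 1000
= 10.438 MPa

10.438


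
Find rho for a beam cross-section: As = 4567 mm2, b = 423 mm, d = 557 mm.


rho = As / (b * d)
= 4567 / (423 * 557)
= 0.0194

0.0194


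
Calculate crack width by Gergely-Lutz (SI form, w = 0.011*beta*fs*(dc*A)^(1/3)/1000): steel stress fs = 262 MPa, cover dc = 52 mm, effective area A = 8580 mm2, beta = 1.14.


w = 0.011 * beta * fs * (dc * A)^(1/3) / 1000
= 0.011 * 1.14 * 262 * (52 * 8580)^(1/3) / 1000
= 0.251 mm

0.251


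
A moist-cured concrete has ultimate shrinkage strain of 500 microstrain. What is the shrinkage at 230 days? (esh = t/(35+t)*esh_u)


esh(230) = 230 / (35 + 230) * 500
= 230 / 265 * 500
= 434.0 microstrain

434.0


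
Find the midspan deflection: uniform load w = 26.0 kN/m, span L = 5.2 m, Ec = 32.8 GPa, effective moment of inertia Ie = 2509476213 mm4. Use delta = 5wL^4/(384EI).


Convert: L = 5.2 m = 5200 mm, Ec = 32.8 GPa = 32800 MPa
delta = 5 * 26.0 * 5200^4 / (384 * 32800 * 2509476213)
= 3.01 mm

3.01


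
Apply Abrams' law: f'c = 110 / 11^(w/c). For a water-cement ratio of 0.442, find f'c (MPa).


f'c = 110 / 11^0.442
= 110 / 2.886
= 38.12 MPa

38.12


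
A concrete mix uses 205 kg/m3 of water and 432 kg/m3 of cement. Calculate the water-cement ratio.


w/c = water / cement
w/c = 205 / 432 = 0.475

0.475


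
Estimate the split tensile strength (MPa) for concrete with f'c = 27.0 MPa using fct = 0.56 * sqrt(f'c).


fct = 0.56 * sqrt(27.0)
= 0.56 * 5.196
= 2.91 MPa

2.91


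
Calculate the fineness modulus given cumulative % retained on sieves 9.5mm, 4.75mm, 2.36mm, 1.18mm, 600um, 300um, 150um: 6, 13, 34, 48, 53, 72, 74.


FM = sum(cumulative % retained) / 100
= 300 / 100
= 3.0

3.0


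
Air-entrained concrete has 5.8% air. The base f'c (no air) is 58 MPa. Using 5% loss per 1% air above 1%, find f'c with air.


Strength loss = (5.8 - 1) * 5 = 24.0%
f'c = 58 * (1 - 24.0/100)
= 44.08 MPa

44.08


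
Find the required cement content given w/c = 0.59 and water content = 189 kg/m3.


Cement = water / (w/c)
= 189 / 0.59
= 320.3 kg/m3

320.3
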